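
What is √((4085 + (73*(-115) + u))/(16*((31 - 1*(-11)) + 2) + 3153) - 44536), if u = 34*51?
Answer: 2*I*√3380344226/551 ≈ 211.04*I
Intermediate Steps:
u = 1734
√((4085 + (73*(-115) + u))/(16*((31 - 1*(-11)) + 2) + 3153) - 44536) = √((4085 + (73*(-115) + 1734))/(16*((31 - 1*(-11)) + 2) + 3153) - 44536) = √((4085 + (-8395 + 1734))/(16*((31 + 11) + 2) + 3153) - 44536) = √((4085 - 6661)/(16*(42 + 2) + 3153) - 44536) = √(-2576/(16*44 + 3153) - 44536) = √(-2576/(704 + 3153) - 44536) = √(-2576/3857 - 44536) = √(-2576*1/3857 - 44536) = √(-368/551 - 44536) = √(-24539704/551) = 2*I*√3380344226/551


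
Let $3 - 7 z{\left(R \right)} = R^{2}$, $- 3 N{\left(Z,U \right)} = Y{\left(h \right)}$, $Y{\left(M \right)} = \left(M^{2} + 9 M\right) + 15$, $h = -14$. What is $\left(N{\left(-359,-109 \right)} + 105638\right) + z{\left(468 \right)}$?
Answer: $\frac{1560740}{21} \approx 74321.0$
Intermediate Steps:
$Y{\left(M \right)} = 15 + M^{2} + 9 M$
$N{\left(Z,U \right)} = - \frac{85}{3}$ ($N{\left(Z,U \right)} = - \frac{15 + \left(-14\right)^{2} + 9 \left(-14\right)}{3} = - \frac{15 + 196 - 126}{3} = \left(- \frac{1}{3}\right) 85 = - \frac{85}{3}$)
$z{\left(R \right)} = \frac{3}{7} - \frac{R^{2}}{7}$
$\left(N{\left(-359,-109 \right)} + 105638\right) + z{\left(468 \right)} = \left(- \frac{85}{3} + 105638\right) + \left(\frac{3}{7} - \frac{468^{2}}{7}\right) = \frac{316829}{3} + \left(\frac{3}{7} - \frac{219024}{7}\right) = \frac{316829}{3} - \frac{219021}{7} = \frac{1560740}{21}$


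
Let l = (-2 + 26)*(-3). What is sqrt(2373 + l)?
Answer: sqrt(2301) ≈ 47.969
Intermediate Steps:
l = -72 (l = 24*(-3) = -72)
sqrt(2373 + l) = sqrt(2373 - 72) = sqrt(2301)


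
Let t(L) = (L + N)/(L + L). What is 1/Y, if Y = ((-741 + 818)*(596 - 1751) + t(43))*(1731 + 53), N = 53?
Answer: -43/6822296088 ≈ -6.3029e-9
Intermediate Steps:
t(L) = (53 + L)/(2*L) (t(L) = (L + 53)/(L + L) = (53 + L)/((2*L)) = (53 + L)*(1/(2*L)) = (53 + L)/(2*L))
Y = -6822296088/43 (Y = ((-741 + 818)*(596 - 1751) + (½)*(53 + 43)/43)*(1731 + 53) = (77*(-1155) + (½)*(1/43)*96)*1784 = (-88935 + 48/43)*1784 = -3824157/43*1784 = -6822296088/43 ≈ -1.5866e+8)
1/Y = 1/(-6822296088/43) = -43/6822296088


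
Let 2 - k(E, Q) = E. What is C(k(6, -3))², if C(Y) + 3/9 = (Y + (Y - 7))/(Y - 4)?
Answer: 1369/576 ≈ 2.3767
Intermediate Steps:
k(E, Q) = 2 - E
C(Y) = -⅓ + (-7 + 2*Y)/(-4 + Y) (C(Y) = -⅓ + (Y + (Y - 7))/(Y - 4) = -⅓ + (Y + (-7 + Y))/(-4 + Y) = -⅓ + (-7 + 2*Y)/(-4 + Y))
C(k(6, -3))² = ((-17 + 5*(2 - 1*6))/(3*(-4 + (2 - 1*6))))² = ((-17 + 5*(2 - 6))/(3*(-4 + (2 - 6))))² = ((-17 + 5*(-4))/(3*(-4 - 4)))² = ((⅓)*(-17 - 20)/(-8))² = ((⅓)*(-⅛)*(-37))² = (37/24)² = 1369/576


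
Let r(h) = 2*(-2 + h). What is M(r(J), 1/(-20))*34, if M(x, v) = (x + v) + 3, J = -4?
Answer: -3077/10 ≈ -307.70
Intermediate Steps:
r(h) = -4 + 2*h
M(x, v) = 3 + v + x (M(x, v) = (v + x) + 3 = 3 + v + x)
M(r(J), 1/(-20))*34 = (3 + 1/(-20) + (-4 + 2*(-4)))*34 = (3 - 1/20 + (-4 - 8))*34 = (3 - 1/20 - 12)*34 = -181/20*34 = -3077/10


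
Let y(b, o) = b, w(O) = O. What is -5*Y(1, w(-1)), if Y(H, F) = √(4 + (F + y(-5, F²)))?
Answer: -5*I*√2 ≈ -7.0711*I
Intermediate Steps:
Y(H, F) = √(-1 + F) (Y(H, F) = √(4 + (F - 5)) = √(4 + (-5 + F)) = √(-1 + F))
-5*Y(1, w(-1)) = -5*√(-1 - 1) = -5*I*√2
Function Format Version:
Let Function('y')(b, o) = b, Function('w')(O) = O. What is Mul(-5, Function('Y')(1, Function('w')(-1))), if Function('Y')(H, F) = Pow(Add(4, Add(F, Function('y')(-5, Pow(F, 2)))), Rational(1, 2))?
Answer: Mul(-5, I, Pow(2, Rational(1, 2))) ≈ Mul(-7.0711, I)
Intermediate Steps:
Function('Y')(H, F) = Pow(Add(-1, F), Rational(1, 2)) (Function('Y')(H, F) = Pow(Add(4, Add(F, -5)), Rational(1, 2)) = Pow(Add(4, Add(-5, F)), Rational(1, 2)) = Pow(Add(-1, F), Rational(1, 2)))
Mul(-5, Function('Y')(1, Function('w')(-1))) = Mul(-5, Pow(Add(-1, -1), Rational(1, 2))) = Mul(-5, Pow(-2, Rational(1, 2))) = Mul(-5, Mul(I, Pow(2, Rational(1, 2)))) = Mul(-5, I, Pow(2, Rational(1, 2)))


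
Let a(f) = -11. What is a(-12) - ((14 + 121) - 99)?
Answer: -47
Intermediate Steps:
a(-12) - ((14 + 121) - 99) = -11 - ((14 + 121) - 99) = -11 - (135 - 99) = -11 - 1*36 = -11 - 36 = -47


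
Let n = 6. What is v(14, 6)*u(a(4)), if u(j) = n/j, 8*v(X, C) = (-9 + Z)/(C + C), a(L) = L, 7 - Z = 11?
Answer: -13/64 ≈ -0.20313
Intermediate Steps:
Z = -4 (Z = 7 - 1*11 = 7 - 11 = -4)
v(X, C) = -13/(16*C) (v(X, C) = ((-9 - 4)/(C + C))/8 = (-13*1/(2*C))/8 = (-13/(2*C))/8 = -13/(16*C))
u(j) = 6/j
v(14, 6)*u(a(4)) = (-13/16/6)*(6/4) = (-13/16*1/6)*(6*(1/4)) = -13/96*3/2 = -13/64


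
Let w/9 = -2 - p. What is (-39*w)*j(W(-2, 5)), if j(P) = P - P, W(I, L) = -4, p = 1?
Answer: 0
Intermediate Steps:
w = -27 (w = 9*(-2 - 1*1) = 9*(-2 - 1) = 9*(-3) = -27)
j(P) = 0
(-39*w)*j(W(-2, 5)) = -39*(-27)*0 = 1053*0 = 0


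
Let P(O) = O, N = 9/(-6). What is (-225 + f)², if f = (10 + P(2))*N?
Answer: 59049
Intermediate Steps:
N = -3/2 (N = 9*(-⅙) = -3/2 ≈ -1.5000)
f = -18 (f = (10 + 2)*(-3/2) = 12*(-3/2) = -18)
(-225 + f)² = (-225 - 18)² = (-243)² = 59049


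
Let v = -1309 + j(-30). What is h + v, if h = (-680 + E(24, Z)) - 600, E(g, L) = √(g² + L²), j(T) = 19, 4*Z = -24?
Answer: -2570 + 6*√17 ≈ -2545.3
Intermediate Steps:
Z = -6 (Z = (¼)*(-24) = -6)
E(g, L) = √(L² + g²)
v = -1290 (v = -1309 + 19 = -1290)
h = -1280 + 6*√17 (h = (-680 + √((-6)² + 24²)) - 600 = (-680 + √(36 + 576)) - 600 = (-680 + √612) - 600 = (-680 + 6*√17) - 600 = -1280 + 6*√17 ≈ -1255.3)
h + v = (-1280 + 6*√17) - 1290 = -2570 + 6*√17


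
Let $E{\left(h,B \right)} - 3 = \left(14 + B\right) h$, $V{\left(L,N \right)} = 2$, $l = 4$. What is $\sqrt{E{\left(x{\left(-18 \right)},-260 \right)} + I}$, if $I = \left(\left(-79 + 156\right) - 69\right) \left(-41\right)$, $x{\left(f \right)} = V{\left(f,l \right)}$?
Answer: $i \sqrt{817} \approx 28.583 i$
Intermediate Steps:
$x{\left(f \right)} = 2$
$E{\left(h,B \right)} = 3 + h \left(14 + B\right)$ ($E{\left(h,B \right)} = 3 + \left(14 + B\right) h = 3 + h \left(14 + B\right)$)
$I = -328$ ($I = \left(77 - 69\right) \left(-41\right) = 8 \left(-41\right) = -328$)
$\sqrt{E{\left(x{\left(-18 \right)},-260 \right)} + I} = \sqrt{\left(3 + 14 \cdot 2 - 520\right) - 328} = \sqrt{\left(3 + 28 - 520\right) - 328} = \sqrt{-489 - 328} = \sqrt{-817} = i \sqrt{817}$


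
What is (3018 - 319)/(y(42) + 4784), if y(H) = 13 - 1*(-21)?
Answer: 2699/4818 ≈ 0.56019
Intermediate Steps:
y(H) = 34 (y(H) = 13 + 21 = 34)
(3018 - 319)/(y(42) + 4784) = (3018 - 319)/(34 + 4784) = 2699/4818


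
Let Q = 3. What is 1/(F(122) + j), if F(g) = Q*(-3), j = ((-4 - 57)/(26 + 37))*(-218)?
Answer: 63/12731 ≈ 0.0049485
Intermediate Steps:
j = 13298/63 (j = -61/63*(-218) = 13298/63 ≈ 211.08)
F(g) = -9 (F(g) = 3*(-3) = -9)
1/(F(122) + j) = 1/(-9 + 13298/63) = 1/(12731/63) = 63/12731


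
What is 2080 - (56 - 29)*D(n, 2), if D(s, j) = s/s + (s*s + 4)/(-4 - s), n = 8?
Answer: 2206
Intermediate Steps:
D(s, j) = 1 + (4 + s²)/(-4 - s) (D(s, j) = 1 + (s² + 4)/(-4 - s) = 1 + (4 + s²)/(-4 - s))
2080 - (56 - 29)*D(n, 2) = 2080 - (56 - 29)*8*(1 - 1*8)/(4 + 8) = 2080 - 27*8*(1 - 8)/12 = 2080 - 27*8*(1/12)*(-7) = 2080 - 27*(-14)/3 = 2080 - 1*(-126) = 2080 + 126 = 2206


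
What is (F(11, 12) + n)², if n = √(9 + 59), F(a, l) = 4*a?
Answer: 2004 + 176*√17 ≈ 2729.7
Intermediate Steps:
n = 2*√17 (n = √68 = 2*√17 ≈ 8.2462)
(F(11, 12) + n)² = (4*11 + 2*√17)² = (44 + 2*√17)²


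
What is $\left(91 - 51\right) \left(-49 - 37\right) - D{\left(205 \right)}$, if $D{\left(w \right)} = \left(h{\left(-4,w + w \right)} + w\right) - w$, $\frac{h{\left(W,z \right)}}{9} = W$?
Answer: $-3404$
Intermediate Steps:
$h{\left(W,z \right)} = 9 W$
$D{\left(w \right)} = -36$ ($D{\left(w \right)} = \left(9 \left(-4\right) + w\right) - w = \left(-36 + w\right) - w = -36$)
$\left(91 - 51\right) \left(-49 - 37\right) - D{\left(205 \right)} = \left(91 - 51\right) \left(-49 - 37\right) - -36 = 40 \left(-49 - 37\right) + 36 = 40 \left(-86\right) + 36 = -3440 + 36 = -3404$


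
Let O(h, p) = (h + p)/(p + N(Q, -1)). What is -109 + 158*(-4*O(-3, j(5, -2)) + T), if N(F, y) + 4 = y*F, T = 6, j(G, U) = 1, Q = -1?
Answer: 207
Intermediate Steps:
N(F, y) = -4 + F*y (N(F, y) = -4 + y*F = -4 + F*y)
O(h, p) = (h + p)/(-3 + p) (O(h, p) = (h + p)/(p + (-4 - 1*(-1))) = (h + p)/(p + (-4 + 1)) = (h + p)/(p - 3) = (h + p)/(-3 + p))
-109 + 158*(-4*O(-3, j(5, -2)) + T) = -109 + 158*(-4*(-3 + 1)/(-3 + 1) + 6) = -109 + 158*(-4*(-2)/(-2) + 6) = -109 + 158*(-(-2)*(-2) + 6) = -109 + 158*(-4*1 + 6) = -109 + 158*(-4 + 6) = -109 + 158*2 = -109 + 316 = 207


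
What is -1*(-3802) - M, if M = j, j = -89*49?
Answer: 8163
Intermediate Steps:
j = -4361
M = -4361
-1*(-3802) - M = -1*(-3802) - 1*(-4361) = 3802 + 4361 = 8163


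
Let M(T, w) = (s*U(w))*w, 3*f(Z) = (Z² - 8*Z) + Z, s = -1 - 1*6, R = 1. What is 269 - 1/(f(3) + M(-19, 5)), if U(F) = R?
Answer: 10492/39 ≈ 269.03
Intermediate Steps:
s = -7 (s = -1 - 6 = -7)
U(F) = 1
f(Z) = -7*Z/3 + Z²/3 (f(Z) = ((Z² - 8*Z) + Z)/3 = (Z² - 7*Z)/3 = -7*Z/3 + Z²/3)
M(T, w) = -7*w (M(T, w) = (-7*1)*w = -7*w)
269 - 1/(f(3) + M(-19, 5)) = 269 - 1/((⅓)*3*(-7 + 3) - 7*5) = 269 - 1/((⅓)*3*(-4) - 35) = 269 - 1/(-4 - 35) = 269 - 1/(-39) = 269 - 1*(-1/39) = 269 + 1/39 = 10492/39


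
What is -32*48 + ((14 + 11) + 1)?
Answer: -1510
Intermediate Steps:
-32*48 + ((14 + 11) + 1) = -1536 + (25 + 1) = -1536 + 26 = -1510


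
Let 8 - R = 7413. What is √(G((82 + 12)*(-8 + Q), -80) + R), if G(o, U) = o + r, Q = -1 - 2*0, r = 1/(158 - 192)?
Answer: I*√9538190/34 ≈ 90.835*I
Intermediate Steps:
R = -7405 (R = 8 - 1*7413 = 8 - 7413 = -7405)
r = -1/34 (r = 1/(-34) = -1/34 ≈ -0.029412)
Q = -1 (Q = -1 + 0 = -1)
G(o, U) = -1/34 + o (G(o, U) = o - 1/34 = -1/34 + o)
√(G((82 + 12)*(-8 + Q), -80) + R) = √((-1/34 + (82 + 12)*(-8 - 1)) - 7405) = √((-1/34 + 94*(-9)) - 7405) = √((-1/34 - 846) - 7405) = √(-28765/34 - 7405) = √(-280535/34) = I*√9538190/34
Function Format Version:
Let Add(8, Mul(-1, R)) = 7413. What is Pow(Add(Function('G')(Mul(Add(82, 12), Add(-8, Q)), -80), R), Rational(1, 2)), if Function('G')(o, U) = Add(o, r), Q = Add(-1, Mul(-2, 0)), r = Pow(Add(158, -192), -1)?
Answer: Mul(Rational(1, 34), I, Pow(9538190, Rational(1, 2))) ≈ Mul(90.835, I)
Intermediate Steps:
R = -7405 (R = Add(8, Mul(-1, 7413)) = Add(8, -7413) = -7405)
r = Rational(-1, 34) (r = Pow(-34, -1) = Rational(-1, 34) ≈ -0.029412)
Q = -1 (Q = Add(-1, 0) = -1)
Function('G')(o, U) = Add(Rational(-1, 34), o) (Function('G')(o, U) = Add(o, Rational(-1, 34)) = Add(Rational(-1, 34), o))
Pow(Add(Function('G')(Mul(Add(82, 12), Add(-8, Q)), -80), R), Rational(1, 2)) = Pow(Add(Add(Rational(-1, 34), Mul(Add(82, 12), Add(-8, -1))), -7405), Rational(1, 2)) = Pow(Add(Add(Rational(-1, 34), Mul(94, -9)), -7405), Rational(1, 2)) = Pow(Add(Add(Rational(-1, 34), -846), -7405), Rational(1, 2)) = Pow(Add(Rational(-28765, 34), -7405), Rational(1, 2)) = Pow(Rational(-280535, 34), Rational(1, 2)) = Mul(Rational(1, 34), I, Pow(9538190, Rational(1, 2)))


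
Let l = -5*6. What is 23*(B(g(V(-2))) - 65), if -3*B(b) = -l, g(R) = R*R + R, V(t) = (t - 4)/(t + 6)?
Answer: -1725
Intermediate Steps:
l = -30
V(t) = (-4 + t)/(6 + t)
g(R) = R + R**2 (g(R) = R**2 + R = R + R**2)
B(b) = -10 (B(b) = -(-1)*(-30)/3 = -1/3*30 = -10)
23*(B(g(V(-2))) - 65) = 23*(-10 - 65) = 23*(-75) = -1725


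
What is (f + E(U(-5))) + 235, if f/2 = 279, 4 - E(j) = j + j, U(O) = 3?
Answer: 791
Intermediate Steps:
E(j) = 4 - 2*j (E(j) = 4 - (j + j) = 4 - 2*j)
f = 558 (f = 2*279 = 558)
(f + E(U(-5))) + 235 = (558 + (4 - 2*3)) + 235 = (558 + (4 - 6)) + 235 = (558 - 2) + 235 = 556 + 235 = 791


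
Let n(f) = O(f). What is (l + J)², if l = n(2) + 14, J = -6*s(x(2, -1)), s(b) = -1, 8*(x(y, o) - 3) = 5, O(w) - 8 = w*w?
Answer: 1024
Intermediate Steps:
O(w) = 8 + w² (O(w) = 8 + w*w = 8 + w²)
n(f) = 8 + f²
x(y, o) = 29/8 (x(y, o) = 3 + (⅛)*5 = 3 + 5/8 = 29/8)
J = 6 (J = -6*(-1) = 6)
l = 26 (l = (8 + 2²) + 14 = (8 + 4) + 14 = 12 + 14 = 26)
(l + J)² = (26 + 6)² = 32² = 1024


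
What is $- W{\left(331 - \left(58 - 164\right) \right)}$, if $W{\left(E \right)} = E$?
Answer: $-437$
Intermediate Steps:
$- W{\left(331 - \left(58 - 164\right) \right)} = - (331 - \left(58 - 164\right)) = - (331 - -106) = - (331 + 106) = \left(-1\right) 437 = -437$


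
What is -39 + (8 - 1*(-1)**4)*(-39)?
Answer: -312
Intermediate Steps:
-39 + (8 - 1*(-1)**4)*(-39) = -39 + (8 - 1*1)*(-39) = -39 + (8 - 1)*(-39) = -39 + 7*(-39) = -39 - 273 = -312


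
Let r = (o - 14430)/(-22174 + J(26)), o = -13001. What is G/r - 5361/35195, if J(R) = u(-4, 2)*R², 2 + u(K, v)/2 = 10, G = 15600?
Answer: 6235871978409/965434045 ≈ 6459.1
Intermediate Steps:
u(K, v) = 16 (u(K, v) = -4 + 2*10 = -4 + 20 = 16)
J(R) = 16*R²
r = 27431/11358 (r = (-13001 - 14430)/(-22174 + 16*26²) = -27431/(-22174 + 16*676) = -27431/(-22174 + 10816) = -27431/(-11358) = -27431*(-1/11358) = 27431/11358 ≈ 2.4151)
G/r - 5361/35195 = 15600/(27431/11358) - 5361/35195 = 15600*(11358/27431) - 5361*1/35195 = 177184800/27431 - 5361/35195 = 6235871978409/965434045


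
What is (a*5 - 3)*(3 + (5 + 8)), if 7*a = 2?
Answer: -176/7 ≈ -25.143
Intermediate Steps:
a = 2/7 (a = (1/7)*2 = 2/7 ≈ 0.28571)
(a*5 - 3)*(3 + (5 + 8)) = ((2/7)*5 - 3)*(3 + (5 + 8)) = (10/7 - 3)*(3 + 13) = -11/7*16 = -176/7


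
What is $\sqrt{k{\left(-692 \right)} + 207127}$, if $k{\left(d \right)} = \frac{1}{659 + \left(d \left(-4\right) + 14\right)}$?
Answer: $\frac{2 \sqrt{613120827882}}{3441} \approx 455.11$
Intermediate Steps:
$k{\left(d \right)} = \frac{1}{673 - 4 d}$ ($k{\left(d \right)} = \frac{1}{659 - \left(-14 + 4 d\right)} = \frac{1}{673 - 4 d}$)
$\sqrt{k{\left(-692 \right)} + 207127} = \sqrt{- \frac{1}{-673 + 4 \left(-692\right)} + 207127} = \sqrt{- \frac{1}{-673 - 2768} + 207127} = \sqrt{- \frac{1}{-3441} + 207127} = \sqrt{\left(-1\right) \left(- \frac{1}{3441}\right) + 207127} = \sqrt{\frac{1}{3441} + 207127} = \sqrt{\frac{712724008}{3441}} = \frac{2 \sqrt{613120827882}}{3441}$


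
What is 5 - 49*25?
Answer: -1220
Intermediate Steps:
5 - 49*25 = 5 - 1225 = -1220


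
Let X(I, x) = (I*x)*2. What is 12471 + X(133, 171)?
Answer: 57957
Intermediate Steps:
X(I, x) = 2*I*x
12471 + X(133, 171) = 12471 + 2*133*171 = 12471 + 45486 = 57957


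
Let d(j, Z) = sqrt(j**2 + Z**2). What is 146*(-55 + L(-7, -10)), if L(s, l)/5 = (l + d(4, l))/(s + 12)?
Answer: -9490 + 292*sqrt(29) ≈ -7917.5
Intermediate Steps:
d(j, Z) = sqrt(Z**2 + j**2)
L(s, l) = 5*(l + sqrt(16 + l**2))/(12 + s) (L(s, l) = 5*((l + sqrt(l**2 + 4**2))/(s + 12)) = 5*((l + sqrt(l**2 + 16))/(12 + s)) = 5*((l + sqrt(16 + l**2))/(12 + s)) = 5*(l + sqrt(16 + l**2))/(12 + s))
146*(-55 + L(-7, -10)) = 146*(-55 + 5*(-10 + sqrt(16 + (-10)**2))/(12 - 7)) = 146*(-55 + 5*(-10 + sqrt(16 + 100))/5) = 146*(-55 + 5*(1/5)*(-10 + sqrt(116))) = 146*(-55 + 5*(1/5)*(-10 + 2*sqrt(29))) = 146*(-55 + (-10 + 2*sqrt(29))) = 146*(-65 + 2*sqrt(29)) = -9490 + 292*sqrt(29)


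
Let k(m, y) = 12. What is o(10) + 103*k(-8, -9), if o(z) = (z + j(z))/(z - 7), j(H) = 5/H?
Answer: 2479/2 ≈ 1239.5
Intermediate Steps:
o(z) = (z + 5/z)/(-7 + z) (o(z) = (z + 5/z)/(z - 7) = (z + 5/z)/(-7 + z))
o(10) + 103*k(-8, -9) = (5 + 10²)/(10*(-7 + 10)) + 103*12 = (⅒)*(5 + 100)/3 + 1236 = (⅒)*(⅓)*105 + 1236 = 7/2 + 1236 = 2479/2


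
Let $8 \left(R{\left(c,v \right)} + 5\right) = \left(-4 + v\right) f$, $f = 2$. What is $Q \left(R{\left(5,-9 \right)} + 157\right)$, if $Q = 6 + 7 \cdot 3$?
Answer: $\frac{16065}{4} \approx 4016.3$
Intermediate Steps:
$R{\left(c,v \right)} = -6 + \frac{v}{4}$ ($R{\left(c,v \right)} = -5 + \frac{\left(-4 + v\right) 2}{8} = -5 + \frac{-8 + 2 v}{8} = -5 + \left(-1 + \frac{v}{4}\right) = -6 + \frac{v}{4}$)
$Q = 27$ ($Q = 6 + 21 = 27$)
$Q \left(R{\left(5,-9 \right)} + 157\right) = 27 \left(\left(-6 + \frac{1}{4} \left(-9\right)\right) + 157\right) = 27 \left(\left(-6 - \frac{9}{4}\right) + 157\right) = 27 \left(- \frac{33}{4} + 157\right) = 27 \cdot \frac{595}{4} = \frac{16065}{4}$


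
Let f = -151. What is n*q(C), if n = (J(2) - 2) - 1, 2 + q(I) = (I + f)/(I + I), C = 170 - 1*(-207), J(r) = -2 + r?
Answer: 1923/377 ≈ 5.1008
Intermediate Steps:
C = 377 (C = 170 + 207 = 377)
q(I) = -2 + (-151 + I)/(2*I) (q(I) = -2 + (I - 151)/(I + I) = -2 + (-151 + I)/((2*I)) = -2 + (-151 + I)*(1/(2*I)) = -2 + (-151 + I)/(2*I))
n = -3 (n = ((-2 + 2) - 2) - 1 = (0 - 2) - 1 = -2 - 1 = -3)
n*q(C) = -3*(-151 - 3*377)/(2*377) = -3*(-151 - 1131)/(2*377) = -3*(-1282)/(2*377) = -3*(-641/377) = 1923/377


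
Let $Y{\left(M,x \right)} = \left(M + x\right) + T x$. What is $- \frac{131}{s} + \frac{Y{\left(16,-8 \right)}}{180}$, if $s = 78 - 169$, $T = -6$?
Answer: $\frac{7169}{4095} \approx 1.7507$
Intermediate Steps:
$Y{\left(M,x \right)} = M - 5 x$ ($Y{\left(M,x \right)} = \left(M + x\right) - 6 x = M - 5 x$)
$s = -91$
$- \frac{131}{s} + \frac{Y{\left(16,-8 \right)}}{180} = - \frac{131}{-91} + \frac{16 - -40}{180} = \left(-131\right) \left(- \frac{1}{91}\right) + \left(16 + 40\right) \frac{1}{180} = \frac{131}{91} + 56 \cdot \frac{1}{180} = \frac{131}{91} + \frac{14}{45} = \frac{7169}{4095}$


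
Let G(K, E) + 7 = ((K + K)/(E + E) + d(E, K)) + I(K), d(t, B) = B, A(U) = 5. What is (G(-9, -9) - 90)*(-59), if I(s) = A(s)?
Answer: 5900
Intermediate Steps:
I(s) = 5
G(K, E) = -2 + K + K/E (G(K, E) = -7 + (((K + K)/(E + E) + K) + 5) = -7 + (((2*K)/((2*E)) + K) + 5) = -7 + (((2*K)*(1/(2*E)) + K) + 5) = -7 + ((K/E + K) + 5) = -7 + ((K + K/E) + 5) = -7 + (5 + K + K/E) = -2 + K + K/E)
(G(-9, -9) - 90)*(-59) = ((-2 - 9 - 9/(-9)) - 90)*(-59) = ((-2 - 9 - 9*(-1/9)) - 90)*(-59) = ((-2 - 9 + 1) - 90)*(-59) = (-10 - 90)*(-59) = -100*(-59) = 5900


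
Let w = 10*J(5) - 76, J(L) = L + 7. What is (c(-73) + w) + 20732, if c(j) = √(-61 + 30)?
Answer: 20776 + I*√31 ≈ 20776.0 + 5.5678*I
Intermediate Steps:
J(L) = 7 + L
w = 44 (w = 10*(7 + 5) - 76 = 10*12 - 76 = 120 - 76 = 44)
c(j) = I*√31 (c(j) = √(-31) = I*√31)
(c(-73) + w) + 20732 = (I*√31 + 44) + 20732 = (44 + I*√31) + 20732 = 20776 + I*√31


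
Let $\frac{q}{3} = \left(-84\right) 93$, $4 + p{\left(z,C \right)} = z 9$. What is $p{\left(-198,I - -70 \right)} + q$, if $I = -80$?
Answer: $-25222$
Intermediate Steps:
$p{\left(z,C \right)} = -4 + 9 z$ ($p{\left(z,C \right)} = -4 + z 9 = -4 + 9 z$)
$q = -23436$ ($q = 3 \left(\left(-84\right) 93\right) = 3 \left(-7812\right) = -23436$)
$p{\left(-198,I - -70 \right)} + q = \left(-4 + 9 \left(-198\right)\right) - 23436 = \left(-4 - 1782\right) - 23436 = -1786 - 23436 = -25222$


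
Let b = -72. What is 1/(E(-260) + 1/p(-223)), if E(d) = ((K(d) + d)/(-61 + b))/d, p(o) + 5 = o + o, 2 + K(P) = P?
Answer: -7797790/135001 ≈ -57.761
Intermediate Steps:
K(P) = -2 + P
p(o) = -5 + 2*o (p(o) = -5 + (o + o) = -5 + 2*o)
E(d) = (2/133 - 2*d/133)/d (E(d) = (((-2 + d) + d)/(-61 - 72))/d = ((-2 + 2*d)/(-133))/d = ((-2 + 2*d)*(-1/133))/d = (2/133 - 2*d/133)/d)
1/(E(-260) + 1/p(-223)) = 1/((2/133)*(1 - 1*(-260))/(-260) + 1/(-5 + 2*(-223))) = 1/((2/133)*(-1/260)*(1 + 260) + 1/(-5 - 446)) = 1/((2/133)*(-1/260)*261 + 1/(-451)) = 1/(-261/17290 - 1/451) = 1/(-135001/7797790) = -7797790/135001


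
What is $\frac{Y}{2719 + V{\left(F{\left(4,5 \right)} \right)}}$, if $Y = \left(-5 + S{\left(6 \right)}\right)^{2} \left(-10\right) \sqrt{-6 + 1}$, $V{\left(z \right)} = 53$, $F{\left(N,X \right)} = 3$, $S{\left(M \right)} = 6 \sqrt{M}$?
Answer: $\frac{5 i \left(- 241 \sqrt{5} + 60 \sqrt{30}\right)}{1386} \approx - 0.75851 i$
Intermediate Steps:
$Y = - 10 i \sqrt{5} \left(-5 + 6 \sqrt{6}\right)^{2}$ ($Y = \left(-5 + 6 \sqrt{6}\right)^{2} \left(-10\right) \sqrt{-6 + 1} = - 10 \left(-5 + 6 \sqrt{6}\right)^{2} \sqrt{-5} = - 10 \left(-5 + 6 \sqrt{6}\right)^{2} i \sqrt{5} = - 10 i \sqrt{5} \left(-5 + 6 \sqrt{6}\right)^{2} \approx - 2102.6 i$)
$\frac{Y}{2719 + V{\left(F{\left(4,5 \right)} \right)}} = \frac{i \left(- 2410 \sqrt{5} + 600 \sqrt{30}\right)}{2719 + 53} = \frac{i \left(- 2410 \sqrt{5} + 600 \sqrt{30}\right)}{2772}$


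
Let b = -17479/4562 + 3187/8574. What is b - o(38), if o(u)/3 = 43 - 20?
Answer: -708558106/9778647 ≈ -72.460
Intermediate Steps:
o(u) = 69 (o(u) = 3*(43 - 20) = 3*23 = 69)
b = -33831463/9778647 (b = -17479*1/4562 + 3187*(1/8574) = -17479/4562 + 3187/8574 = -33831463/9778647 ≈ -3.4597)
b - o(38) = -33831463/9778647 - 1*69 = -33831463/9778647 - 69 = -708558106/9778647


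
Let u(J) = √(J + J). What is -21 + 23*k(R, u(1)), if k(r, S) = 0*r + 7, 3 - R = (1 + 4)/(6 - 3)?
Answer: 140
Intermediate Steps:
R = 4/3 (R = 3 - (1 + 4)/(6 - 3) = 3 - 5/3 = 4/3 ≈ 1.3333)
u(J) = √2*√J (u(J) = √(2*J) = √2*√J)
k(r, S) = 7 (k(r, S) = 0 + 7 = 7)
-21 + 23*k(R, u(1)) = -21 + 23*7 = -21 + 161 = 140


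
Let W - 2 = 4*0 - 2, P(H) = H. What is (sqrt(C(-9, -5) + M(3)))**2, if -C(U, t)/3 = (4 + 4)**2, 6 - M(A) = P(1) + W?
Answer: -187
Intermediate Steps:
W = 0 (W = 2 + (4*0 - 2) = 2 + (0 - 2) = 2 - 2 = 0)
M(A) = 5 (M(A) = 6 - (1 + 0) = 6 - 1*1 = 6 - 1 = 5)
C(U, t) = -192 (C(U, t) = -3*(4 + 4)**2 = -3*8**2 = -3*64 = -192)
(sqrt(C(-9, -5) + M(3)))**2 = (sqrt(-192 + 5))**2 = (sqrt(-187))**2 = (I*sqrt(187))**2 = -187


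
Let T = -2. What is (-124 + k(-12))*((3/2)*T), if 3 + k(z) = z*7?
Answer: 633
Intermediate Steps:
k(z) = -3 + 7*z (k(z) = -3 + z*7 = -3 + 7*z)
(-124 + k(-12))*((3/2)*T) = (-124 + (-3 + 7*(-12)))*((3/2)*(-2)) = (-124 + (-3 - 84))*((3*(½))*(-2)) = (-124 - 87)*((3/2)*(-2)) = -211*(-3) = 633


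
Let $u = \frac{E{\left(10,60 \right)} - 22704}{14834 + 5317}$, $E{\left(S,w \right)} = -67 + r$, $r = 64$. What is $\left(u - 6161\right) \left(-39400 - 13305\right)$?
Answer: $\frac{727170990410}{2239} \approx 3.2477 \cdot 10^{8}$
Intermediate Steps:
$E{\left(S,w \right)} = -3$ ($E{\left(S,w \right)} = -67 + 64 = -3$)
$u = - \frac{2523}{2239}$ ($u = \frac{-3 - 22704}{14834 + 5317} = - \frac{22707}{20151} = \left(-22707\right) \frac{1}{20151} = - \frac{2523}{2239} \approx -1.1268$)
$\left(u - 6161\right) \left(-39400 - 13305\right) = \left(- \frac{2523}{2239} - 6161\right) \left(-39400 - 13305\right) = \left(- \frac{13797002}{2239}\right) \left(-52705\right) = \frac{727170990410}{2239}$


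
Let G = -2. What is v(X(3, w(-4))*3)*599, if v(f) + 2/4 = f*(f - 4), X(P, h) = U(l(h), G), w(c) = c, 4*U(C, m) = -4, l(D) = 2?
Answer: 24559/2 ≈ 12280.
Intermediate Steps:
U(C, m) = -1 (U(C, m) = (¼)*(-4) = -1)
X(P, h) = -1
v(f) = -½ + f*(-4 + f) (v(f) = -½ + f*(f - 4) = -½ + f*(-4 + f))
v(X(3, w(-4))*3)*599 = (-½ + (-1*3)² - (-4)*3)*599 = (-½ + (-3)² - 4*(-3))*599 = (-½ + 9 + 12)*599 = (41/2)*599 = 24559/2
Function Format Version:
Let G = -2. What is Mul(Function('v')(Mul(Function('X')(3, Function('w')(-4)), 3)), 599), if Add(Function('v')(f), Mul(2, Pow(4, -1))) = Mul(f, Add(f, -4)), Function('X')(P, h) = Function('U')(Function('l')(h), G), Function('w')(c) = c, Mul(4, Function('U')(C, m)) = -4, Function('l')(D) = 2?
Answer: Rational(24559, 2) ≈ 12280.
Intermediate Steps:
Function('U')(C, m) = -1 (Function('U')(C, m) = Mul(Rational(1, 4), -4) = -1)
Function('X')(P, h) = -1
Function('v')(f) = Add(Rational(-1, 2), Mul(f, Add(-4, f))) (Function('v')(f) = Add(Rational(-1, 2), Mul(f, Add(f, -4))) = Add(Rational(-1, 2), Mul(f, Add(-4, f))))
Mul(Function('v')(Mul(Function('X')(3, Function('w')(-4)), 3)), 599) = Mul(Add(Rational(-1, 2), Pow(Mul(-1, 3), 2), Mul(-4, Mul(-1, 3))), 599) = Mul(Add(Rational(-1, 2), Pow(-3, 2), Mul(-4, -3)), 599) = Mul(Add(Rational(-1, 2), 9, 12), 599) = Mul(Rational(41, 2), 599) = Rational(24559, 2)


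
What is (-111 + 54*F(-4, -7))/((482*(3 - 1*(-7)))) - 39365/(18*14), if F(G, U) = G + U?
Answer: -2373962/15183 ≈ -156.36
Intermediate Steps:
(-111 + 54*F(-4, -7))/((482*(3 - 1*(-7)))) - 39365/(18*14) = (-111 + 54*(-4 - 7))/((482*(3 - 1*(-7)))) - 39365/(18*14) = (-111 + 54*(-11))/((482*(3 + 7))) - 39365/252 = (-111 - 594)/((482*10)) - 39365*1/252 = -705/4820 - 39365/252 = -705*1/4820 - 39365/252 = -141/964 - 39365/252 = -2373962/15183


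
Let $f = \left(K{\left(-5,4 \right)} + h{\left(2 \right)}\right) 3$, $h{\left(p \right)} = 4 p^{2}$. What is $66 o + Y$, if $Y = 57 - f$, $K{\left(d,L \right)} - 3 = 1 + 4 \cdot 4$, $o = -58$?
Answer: $-3879$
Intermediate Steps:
$K{\left(d,L \right)} = 20$ ($K{\left(d,L \right)} = 3 + \left(1 + 4 \cdot 4\right) = 3 + \left(1 + 16\right) = 3 + 17 = 20$)
$f = 108$ ($f = \left(20 + 4 \cdot 2^{2}\right) 3 = \left(20 + 4 \cdot 4\right) 3 = \left(20 + 16\right) 3 = 36 \cdot 3 = 108$)
$Y = -51$ ($Y = 57 - 108 = -51$)
$66 o + Y = 66 \left(-58\right) - 51 = -3828 - 51 = -3879$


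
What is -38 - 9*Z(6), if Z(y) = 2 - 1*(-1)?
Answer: -65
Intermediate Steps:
Z(y) = 3 (Z(y) = 2 + 1 = 3)
-38 - 9*Z(6) = -38 - 9*3 = -38 - 27 = -65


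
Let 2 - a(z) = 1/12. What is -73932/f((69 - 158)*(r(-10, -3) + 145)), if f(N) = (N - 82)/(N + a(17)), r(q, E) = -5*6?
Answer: -39818543/543 ≈ -73331.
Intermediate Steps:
r(q, E) = -30
a(z) = 23/12 (a(z) = 2 - 1/12 = 23/12)
f(N) = (-82 + N)/(23/12 + N) (f(N) = (N - 82)/(N + 23/12) = (-82 + N)/(23/12 + N))
-73932/f((69 - 158)*(r(-10, -3) + 145)) = -73932*(23 + 12*((69 - 158)*(-30 + 145)))/(12*(-82 + (69 - 158)*(-30 + 145))) = -73932*(23 + 12*(-89*115))/(12*(-82 - 89*115)) = -73932*(23 + 12*(-10235))/(12*(-82 - 10235)) = -73932/(12*(-10317)/(23 - 122820)) = -73932/(12*(-10317)/(-122797)) = -73932/(12*(-1/122797)*(-10317)) = -73932/6516/6463 = -73932*6463/6516 = -39818543/543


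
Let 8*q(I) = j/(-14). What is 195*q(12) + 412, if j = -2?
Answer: 23267/56 ≈ 415.48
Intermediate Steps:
q(I) = 1/56 (q(I) = (-2/(-14))/8 = (-2*(-1/14))/8 = (⅛)*(⅐) = 1/56)
195*q(12) + 412 = 195*(1/56) + 412 = 195/56 + 412 = 23267/56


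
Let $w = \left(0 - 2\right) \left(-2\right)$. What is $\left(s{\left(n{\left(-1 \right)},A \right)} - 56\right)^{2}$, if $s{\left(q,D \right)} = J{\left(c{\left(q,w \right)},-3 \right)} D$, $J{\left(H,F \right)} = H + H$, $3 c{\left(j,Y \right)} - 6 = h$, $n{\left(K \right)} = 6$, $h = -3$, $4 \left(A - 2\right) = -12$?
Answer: $3364$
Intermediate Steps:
$A = -1$ ($A = 2 + \frac{1}{4} \left(-12\right) = 2 - 3 = -1$)
$w = 4$ ($w = \left(-2\right) \left(-2\right) = 4$)
$c{\left(j,Y \right)} = 1$ ($c{\left(j,Y \right)} = 2 + \frac{1}{3} \left(-3\right) = 2 - 1 = 1$)
$J{\left(H,F \right)} = 2 H$
$s{\left(q,D \right)} = 2 D$ ($s{\left(q,D \right)} = 2 \cdot 1 D = 2 D$)
$\left(s{\left(n{\left(-1 \right)},A \right)} - 56\right)^{2} = \left(2 \left(-1\right) - 56\right)^{2} = \left(-2 - 56\right)^{2} = \left(-58\right)^{2} = 3364$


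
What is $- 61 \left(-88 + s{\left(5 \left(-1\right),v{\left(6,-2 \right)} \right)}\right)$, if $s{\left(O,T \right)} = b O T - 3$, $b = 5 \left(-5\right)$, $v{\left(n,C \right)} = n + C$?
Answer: $-24949$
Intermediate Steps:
$v{\left(n,C \right)} = C + n$
$b = -25$
$s{\left(O,T \right)} = -3 - 25 O T$ ($s{\left(O,T \right)} = - 25 O T - 3 = -3 - 25 O T$)
$- 61 \left(-88 + s{\left(5 \left(-1\right),v{\left(6,-2 \right)} \right)}\right) = - 61 \left(-88 - \left(3 + 25 \cdot 5 \left(-1\right) \left(-2 + 6\right)\right)\right) = - 61 \left(-88 - \left(3 - 500\right)\right) = - 61 \left(-88 + \left(-3 + 500\right)\right) = - 61 \left(-88 + 497\right) = \left(-61\right) 409 = -24949$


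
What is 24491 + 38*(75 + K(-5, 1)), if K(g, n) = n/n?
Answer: 27379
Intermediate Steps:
K(g, n) = 1
24491 + 38*(75 + K(-5, 1)) = 24491 + 38*(75 + 1) = 24491 + 38*76 = 24491 + 2888 = 27379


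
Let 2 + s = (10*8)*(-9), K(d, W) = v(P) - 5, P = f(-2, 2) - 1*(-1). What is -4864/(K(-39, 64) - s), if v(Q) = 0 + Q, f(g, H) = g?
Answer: -1216/179 ≈ -6.7933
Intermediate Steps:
P = -1 (P = -2 - 1*(-1) = -2 + 1 = -1)
v(Q) = Q
K(d, W) = -6 (K(d, W) = -1 - 5 = -6)
s = -722 (s = -2 + (10*8)*(-9) = -2 + 80*(-9) = -2 - 720 = -722)
-4864/(K(-39, 64) - s) = -4864/(-6 - 1*(-722)) = -4864/(-6 + 722) = -4864/716 = -4864*1/716 = -1216/179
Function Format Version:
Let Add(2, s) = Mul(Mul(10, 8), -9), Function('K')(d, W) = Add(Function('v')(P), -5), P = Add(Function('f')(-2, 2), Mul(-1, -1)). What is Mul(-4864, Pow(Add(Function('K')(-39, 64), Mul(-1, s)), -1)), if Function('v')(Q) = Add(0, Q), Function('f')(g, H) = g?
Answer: Rational(-1216, 179) ≈ -6.7933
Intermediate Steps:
P = -1 (P = Add(-2, Mul(-1, -1)) = Add(-2, 1) = -1)
Function('v')(Q) = Q
Function('K')(d, W) = -6 (Function('K')(d, W) = Add(-1, -5) = -6)
s = -722 (s = Add(-2, Mul(Mul(10, 8), -9)) = Add(-2, Mul(80, -9)) = Add(-2, -720) = -722)
Mul(-4864, Pow(Add(Function('K')(-39, 64), Mul(-1, s)), -1)) = Mul(-4864, Pow(Add(-6, Mul(-1, -722)), -1)) = Mul(-4864, Pow(Add(-6, 722), -1)) = Mul(-4864, Pow(716, -1)) = Mul(-4864, Rational(1, 716)) = Rational(-1216, 179)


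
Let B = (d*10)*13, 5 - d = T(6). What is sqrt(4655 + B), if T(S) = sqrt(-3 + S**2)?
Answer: sqrt(5305 - 130*sqrt(33)) ≈ 67.515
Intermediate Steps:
d = 5 - sqrt(33) (d = 5 - sqrt(-3 + 6**2) = 5 - sqrt(-3 + 36) = 5 - sqrt(33) ≈ -0.74456)
B = 650 - 130*sqrt(33) (B = ((5 - sqrt(33))*10)*13 = (50 - 10*sqrt(33))*13 = 650 - 130*sqrt(33) ≈ -96.793)
sqrt(4655 + B) = sqrt(4655 + (650 - 130*sqrt(33))) = sqrt(5305 - 130*sqrt(33))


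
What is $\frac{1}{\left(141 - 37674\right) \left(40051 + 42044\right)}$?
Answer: $- \frac{1}{3081271635} \approx -3.2454 \cdot 10^{-10}$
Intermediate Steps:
$\frac{1}{\left(141 - 37674\right) \left(40051 + 42044\right)} = \frac{1}{\left(-37533\right) 82095} = \frac{1}{-3081271635} = - \frac{1}{3081271635}$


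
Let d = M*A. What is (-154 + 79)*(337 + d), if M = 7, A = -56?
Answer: 4125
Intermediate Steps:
d = -392 (d = 7*(-56) = -392)
(-154 + 79)*(337 + d) = (-154 + 79)*(337 - 392) = -75*(-55) = 4125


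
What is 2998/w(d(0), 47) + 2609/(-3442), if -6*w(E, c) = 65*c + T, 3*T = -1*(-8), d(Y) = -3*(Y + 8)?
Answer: -209676445/31573466 ≈ -6.6409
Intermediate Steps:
d(Y) = -24 - 3*Y (d(Y) = -3*(8 + Y) = -24 - 3*Y)
T = 8/3 (T = (-1*(-8))/3 = (1/3)*8 = 8/3 ≈ 2.6667)
w(E, c) = -4/9 - 65*c/6 (w(E, c) = -(65*c + 8/3)/6 = -(8/3 + 65*c)/6 = -4/9 - 65*c/6)
2998/w(d(0), 47) + 2609/(-3442) = 2998/(-4/9 - 65/6*47) + 2609/(-3442) = 2998/(-4/9 - 3055/6) + 2609*(-1/3442) = 2998/(-9173/18) - 2609/3442 = 2998*(-18/9173) - 2609/3442 = -53964/9173 - 2609/3442 = -209676445/31573466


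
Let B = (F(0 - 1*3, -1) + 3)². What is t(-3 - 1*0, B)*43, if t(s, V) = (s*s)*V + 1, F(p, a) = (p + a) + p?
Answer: 6235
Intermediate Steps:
F(p, a) = a + 2*p (F(p, a) = (a + p) + p = a + 2*p)
B = 16 (B = ((-1 + 2*(0 - 1*3)) + 3)² = ((-1 + 2*(0 - 3)) + 3)² = ((-1 + 2*(-3)) + 3)² = ((-1 - 6) + 3)² = (-7 + 3)² = (-4)² = 16)
t(s, V) = 1 + V*s² (t(s, V) = s²*V + 1 = V*s² + 1 = 1 + V*s²)
t(-3 - 1*0, B)*43 = (1 + 16*(-3 - 1*0)²)*43 = (1 + 16*(-3 + 0)²)*43 = (1 + 16*(-3)²)*43 = (1 + 16*9)*43 = (1 + 144)*43 = 145*43 = 6235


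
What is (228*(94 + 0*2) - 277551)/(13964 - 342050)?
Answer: 85373/109362 ≈ 0.78065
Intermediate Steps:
(228*(94 + 0*2) - 277551)/(13964 - 342050) = (228*(94 + 0) - 277551)/(-328086) = (228*94 - 277551)*(-1/328086) = (21432 - 277551)*(-1/328086) = -256119*(-1/328086) = 85373/109362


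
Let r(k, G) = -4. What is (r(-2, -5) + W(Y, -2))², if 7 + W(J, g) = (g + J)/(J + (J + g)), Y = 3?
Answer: 1849/16 ≈ 115.56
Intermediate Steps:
W(J, g) = -7 + (J + g)/(g + 2*J) (W(J, g) = -7 + (g + J)/(J + (J + g)) = -7 + (J + g)/(g + 2*J))
(r(-2, -5) + W(Y, -2))² = (-4 + (-13*3 - 6*(-2))/(-2 + 2*3))² = (-4 + (-39 + 12)/(-2 + 6))² = (-4 - 27/4)² = (-43/4)² = 1849/16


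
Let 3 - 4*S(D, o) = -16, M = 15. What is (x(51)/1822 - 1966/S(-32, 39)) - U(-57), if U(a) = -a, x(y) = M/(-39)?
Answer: -211918737/450034 ≈ -470.90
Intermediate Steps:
S(D, o) = 19/4 (S(D, o) = ¾ - ¼*(-16) = ¾ + 4 = 19/4)
x(y) = -5/13 (x(y) = 15/(-39) = 15*(-1/39) = -5/13)
(x(51)/1822 - 1966/S(-32, 39)) - U(-57) = (-5/13/1822 - 1966/19/4) - (-1)*(-57) = (-5/13*1/1822 - 1966*4/19) - 1*57 = (-5/23686 - 7864/19) - 57 = -186266799/450034 - 57 = -211918737/450034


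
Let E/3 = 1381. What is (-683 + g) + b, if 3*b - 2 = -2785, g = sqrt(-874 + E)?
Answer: -4832/3 + sqrt(3269) ≈ -1553.5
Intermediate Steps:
E = 4143 (E = 3*1381 = 4143)
g = sqrt(3269) (g = sqrt(-874 + 4143) = sqrt(3269) ≈ 57.175)
b = -2783/3 (b = 2/3 + (1/3)*(-2785) = 2/3 - 2785/3 = -2783/3 ≈ -927.67)
(-683 + g) + b = (-683 + sqrt(3269)) - 2783/3 = -4832/3 + sqrt(3269)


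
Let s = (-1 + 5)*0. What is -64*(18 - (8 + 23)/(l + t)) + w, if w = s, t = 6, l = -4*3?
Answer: -4448/3 ≈ -1482.7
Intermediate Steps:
l = -12
s = 0 (s = 4*0 = 0)
w = 0
-64*(18 - (8 + 23)/(l + t)) + w = -64*(18 - (8 + 23)/(-12 + 6)) + 0 = -64*(18 - 31/(-6)) + 0 = -64*(18 - 31*(-1)/6) + 0 = -64*(18 - 1*(-31/6)) + 0 = -64*(18 + 31/6) + 0 = -64*139/6 + 0 = -4448/3 + 0 = -4448/3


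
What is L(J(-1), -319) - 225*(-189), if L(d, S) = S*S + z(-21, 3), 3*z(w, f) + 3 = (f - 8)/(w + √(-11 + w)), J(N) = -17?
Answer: 68246840/473 + 20*I*√2/1419 ≈ 1.4429e+5 + 0.019933*I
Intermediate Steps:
z(w, f) = -1 + (-8 + f)/(3*(w + √(-11 + w))) (z(w, f) = -1 + ((f - 8)/(w + √(-11 + w)))/3 = -1 + ((-8 + f)/(w + √(-11 + w)))/3 = -1 + (-8 + f)/(3*(w + √(-11 + w))))
L(d, S) = S² + (58/3 - 4*I*√2)/(-21 + 4*I*√2) (L(d, S) = S*S + (-8/3 - 1*(-21) - √(-11 - 21) + (⅓)*3)/(-21 + √(-11 - 21)) = S² + (-8/3 + 21 - √(-32) + 1)/(-21 + √(-32)) = S² + (-8/3 + 21 - 4*I*√2 + 1)/(-21 + 4*I*√2) = S² + (58/3 - 4*I*√2)/(-21 + 4*I*√2))
L(J(-1), -319) - 225*(-189) = (-438/473 + (-319)² + 20*I*√2/1419) - 225*(-189) = (-438/473 + 101761 + 20*I*√2/1419) - 1*(-42525) = (48132515/473 + 20*I*√2/1419) + 42525 = 68246840/473 + 20*I*√2/1419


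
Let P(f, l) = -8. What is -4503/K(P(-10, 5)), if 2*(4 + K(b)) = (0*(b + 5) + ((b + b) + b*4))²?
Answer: -4503/1148 ≈ -3.9225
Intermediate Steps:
K(b) = -4 + 18*b² (K(b) = -4 + (0*(b + 5) + ((b + b) + b*4))²/2 = -4 + (0*(5 + b) + (2*b + 4*b))²/2 = -4 + (0 + 6*b)²/2 = -4 + (6*b)²/2 = -4 + (36*b²)/2 = -4 + 18*b²)
-4503/K(P(-10, 5)) = -4503/(-4 + 18*(-8)²) = -4503/(-4 + 18*64) = -4503/(-4 + 1152) = -4503/1148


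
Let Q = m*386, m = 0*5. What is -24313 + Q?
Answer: -24313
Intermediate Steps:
m = 0
Q = 0 (Q = 0*386 = 0)
-24313 + Q = -24313 + 0 = -24313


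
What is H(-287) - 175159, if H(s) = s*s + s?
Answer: -93077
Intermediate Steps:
H(s) = s + s² (H(s) = s² + s = s + s²)
H(-287) - 175159 = -287*(1 - 287) - 175159 = -287*(-286) - 175159 = 82082 - 175159 = -93077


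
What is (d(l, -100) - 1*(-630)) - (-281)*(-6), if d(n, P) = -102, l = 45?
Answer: -1158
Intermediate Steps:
(d(l, -100) - 1*(-630)) - (-281)*(-6) = (-102 - 1*(-630)) - (-281)*(-6) = (-102 + 630) - 1*1686 = 528 - 1686 = -1158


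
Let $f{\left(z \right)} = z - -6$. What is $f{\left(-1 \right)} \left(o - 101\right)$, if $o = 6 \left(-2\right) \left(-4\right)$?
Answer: $-265$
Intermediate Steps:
$o = 48$ ($o = \left(-12\right) \left(-4\right) = 48$)
$f{\left(z \right)} = 6 + z$ ($f{\left(z \right)} = z + 6 = 6 + z$)
$f{\left(-1 \right)} \left(o - 101\right) = \left(6 - 1\right) \left(48 - 101\right) = 5 \left(-53\right) = -265$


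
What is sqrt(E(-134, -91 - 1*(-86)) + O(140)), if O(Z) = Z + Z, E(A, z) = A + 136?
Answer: sqrt(282) ≈ 16.793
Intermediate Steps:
E(A, z) = 136 + A
O(Z) = 2*Z
sqrt(E(-134, -91 - 1*(-86)) + O(140)) = sqrt((136 - 134) + 2*140) = sqrt(2 + 280) = sqrt(282)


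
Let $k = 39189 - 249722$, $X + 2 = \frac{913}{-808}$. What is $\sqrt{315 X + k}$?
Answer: $\frac{i \sqrt{34523274398}}{404} \approx 459.91 i$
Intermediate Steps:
$X = - \frac{2529}{808}$ ($X = -2 + \frac{913}{-808} = -2 + 913 \left(- \frac{1}{808}\right) = -2 - \frac{913}{808} = - \frac{2529}{808} \approx -3.13$)
$k = -210533$ ($k = 39189 - 249722 = -210533$)
$\sqrt{315 X + k} = \sqrt{315 \left(- \frac{2529}{808}\right) - 210533} = \sqrt{- \frac{796635}{808} - 210533} = \sqrt{- \frac{170907299}{808}} = \frac{i \sqrt{34523274398}}{404}$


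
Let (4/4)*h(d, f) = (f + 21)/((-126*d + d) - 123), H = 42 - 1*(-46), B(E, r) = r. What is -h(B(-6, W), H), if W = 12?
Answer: 109/1623 ≈ 0.067160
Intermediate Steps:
H = 88 (H = 42 + 46 = 88)
h(d, f) = (21 + f)/(-123 - 125*d) (h(d, f) = (f + 21)/((-126*d + d) - 123) = (21 + f)/(-125*d - 123) = (21 + f)/(-123 - 125*d))
-h(B(-6, W), H) = -(-21 - 1*88)/(123 + 125*12) = -(-21 - 88)/(123 + 1500) = -(-109)/1623 = -1*(-109/1623) = 109/1623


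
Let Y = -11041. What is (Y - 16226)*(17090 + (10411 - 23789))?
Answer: -101215104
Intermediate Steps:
(Y - 16226)*(17090 + (10411 - 23789)) = (-11041 - 16226)*(17090 + (10411 - 23789)) = -27267*(17090 - 13378) = -27267*3712 = -101215104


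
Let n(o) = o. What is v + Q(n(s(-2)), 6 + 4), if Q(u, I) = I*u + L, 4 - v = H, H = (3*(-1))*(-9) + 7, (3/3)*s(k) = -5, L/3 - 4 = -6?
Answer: -86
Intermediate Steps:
L = -6 (L = 12 + 3*(-6) = 12 - 18 = -6)
s(k) = -5
H = 34 (H = -3*(-9) + 7 = 27 + 7 = 34)
v = -30 (v = 4 - 1*34 = 4 - 34 = -30)
Q(u, I) = -6 + I*u (Q(u, I) = I*u - 6 = -6 + I*u)
v + Q(n(s(-2)), 6 + 4) = -30 + (-6 + (6 + 4)*(-5)) = -30 + (-6 + 10*(-5)) = -30 + (-6 - 50) = -30 - 56 = -86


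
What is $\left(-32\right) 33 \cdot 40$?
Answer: $-42240$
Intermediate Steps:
$\left(-32\right) 33 \cdot 40 = \left(-1056\right) 40 = -42240$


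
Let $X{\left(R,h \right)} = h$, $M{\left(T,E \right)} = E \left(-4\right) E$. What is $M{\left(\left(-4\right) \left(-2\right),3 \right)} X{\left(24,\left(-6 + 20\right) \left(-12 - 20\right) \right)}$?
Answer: $16128$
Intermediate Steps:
$M{\left(T,E \right)} = - 4 E^{2}$ ($M{\left(T,E \right)} = - 4 E E = - 4 E^{2}$)
$M{\left(\left(-4\right) \left(-2\right),3 \right)} X{\left(24,\left(-6 + 20\right) \left(-12 - 20\right) \right)} = - 4 \cdot 3^{2} \left(-6 + 20\right) \left(-12 - 20\right) = \left(-4\right) 9 \cdot 14 \left(-32\right) = \left(-36\right) \left(-448\right) = 16128$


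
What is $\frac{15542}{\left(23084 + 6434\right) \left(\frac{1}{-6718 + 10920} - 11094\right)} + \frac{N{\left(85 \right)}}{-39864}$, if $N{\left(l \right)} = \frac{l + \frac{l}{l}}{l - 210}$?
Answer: $- \frac{51771933414281}{1714202106887869500} \approx -3.0202 \cdot 10^{-5}$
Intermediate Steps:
$N{\left(l \right)} = \frac{1 + l}{-210 + l}$ ($N{\left(l \right)} = \frac{l + 1}{-210 + l} = \frac{1 + l}{-210 + l}$)
$\frac{15542}{\left(23084 + 6434\right) \left(\frac{1}{-6718 + 10920} - 11094\right)} + \frac{N{\left(85 \right)}}{-39864} = \frac{15542}{\left(23084 + 6434\right) \left(\frac{1}{-6718 + 10920} - 11094\right)} + \frac{\frac{1}{-210 + 85} \left(1 + 85\right)}{-39864} = \frac{15542}{29518 \left(\frac{1}{4202} - 11094\right)} + \frac{1}{-125} \cdot 86 \left(- \frac{1}{39864}\right) = \frac{15542}{29518 \left(\frac{1}{4202} - 11094\right)} + \left(- \frac{1}{125}\right) 86 \left(- \frac{1}{39864}\right) = \frac{15542}{29518 \left(- \frac{46616987}{4202}\right)} - - \frac{43}{2491500} = \frac{15542}{- \frac{688020111133}{2101}} + \frac{43}{2491500} = 15542 \left(- \frac{2101}{688020111133}\right) + \frac{43}{2491500} = - \frac{32653742}{688020111133} + \frac{43}{2491500} = - \frac{51771933414281}{1714202106887869500}$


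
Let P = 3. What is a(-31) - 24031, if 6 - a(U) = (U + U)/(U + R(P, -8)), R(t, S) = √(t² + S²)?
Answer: -10668061/444 - 31*√73/444 ≈ -24028.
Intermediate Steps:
R(t, S) = √(S² + t²)
a(U) = 6 - 2*U/(U + √73) (a(U) = 6 - (U + U)/(U + √((-8)² + 3²)) = 6 - 2*U/(U + √(64 + 9)) = 6 - 2*U/(U + √73))
a(-31) - 24031 = 2*(2*(-31) + 3*√73)/(-31 + √73) - 24031 = 2*(-62 + 3*√73)/(-31 + √73) - 24031 = -24031 + 2*(-62 + 3*√73)/(-31 + √73)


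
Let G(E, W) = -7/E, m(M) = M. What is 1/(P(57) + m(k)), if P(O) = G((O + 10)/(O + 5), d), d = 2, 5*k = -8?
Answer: -335/2706 ≈ -0.12380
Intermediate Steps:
k = -8/5 (k = (1/5)*(-8) = -8/5 ≈ -1.6000)
P(O) = -7*(5 + O)/(10 + O) (P(O) = -7*(O + 5)/(O + 10) = -7*(5 + O)/(10 + O))
1/(P(57) + m(k)) = 1/(7*(-5 - 1*57)/(10 + 57) - 8/5) = 1/(7*(-5 - 57)/67 - 8/5) = 1/(7*(1/67)*(-62) - 8/5) = 1/(-434/67 - 8/5) = 1/(-2706/335) = -335/2706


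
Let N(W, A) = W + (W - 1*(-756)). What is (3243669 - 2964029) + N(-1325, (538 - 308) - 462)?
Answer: 277746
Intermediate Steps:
N(W, A) = 756 + 2*W (N(W, A) = W + (W + 756) = W + (756 + W) = 756 + 2*W)
(3243669 - 2964029) + N(-1325, (538 - 308) - 462) = (3243669 - 2964029) + (756 + 2*(-1325)) = 279640 + (756 - 2650) = 279640 - 1894 = 277746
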